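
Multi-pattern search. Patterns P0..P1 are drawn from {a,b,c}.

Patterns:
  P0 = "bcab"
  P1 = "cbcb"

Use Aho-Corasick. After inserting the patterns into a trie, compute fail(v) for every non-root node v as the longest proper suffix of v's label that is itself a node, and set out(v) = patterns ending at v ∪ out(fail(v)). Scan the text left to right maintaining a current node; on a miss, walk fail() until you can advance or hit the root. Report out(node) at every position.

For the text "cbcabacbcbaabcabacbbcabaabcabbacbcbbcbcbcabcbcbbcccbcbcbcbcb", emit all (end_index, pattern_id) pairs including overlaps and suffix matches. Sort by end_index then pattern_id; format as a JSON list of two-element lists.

Build:
Trie (insert patterns):
  n0 'ε': b→1 c→5
  n1 'b': c→2
  n2 'bc': a→3
  n3 'bca': b→4
  n4 'bcab': ·  ←P0
  n5 'c': b→6
  n6 'cb': c→7
  n7 'cbc': b→8
  n8 'cbcb': ·  ←P1

BFS fail/out derivation:
  n1('b'): parent n0 fail=0; on 'b' 0 → fail=0;  out ∅∪∅=∅
  n5('c'): parent n0 fail=0; on 'c' 0 → fail=0;  out ∅∪∅=∅
  n2('bc'): parent n1 fail=0; on 'c' 0 → fail=5;  out ∅∪∅=∅
  n6('cb'): parent n5 fail=0; on 'b' 0 → fail=1;  out ∅∪∅=∅
  n3('bca'): parent n2 fail=5; on 'a' 5→0 → fail=0;  out ∅∪∅=∅
  n7('cbc'): parent n6 fail=1; on 'c' 1 → fail=2;  out ∅∪∅=∅
  n4('bcab'): parent n3 fail=0; on 'b' 0 → fail=1;  out {0}∪∅={0}
  n8('cbcb'): parent n7 fail=2; on 'b' 2→5 → fail=6;  out {1}∪∅={1}

Scan:
i=0 'c': node 0→5
i=1 'b': node 5→6
i=2 'c': node 6→7
i=3 'a': node 7→3 (via fail)
i=4 'b': node 3→4  emit P0@[1:4]
i=5 'a': node 4→0 (via fail)
i=6 'c': node 0→5
i=7 'b': node 5→6
i=8 'c': node 6→7
i=9 'b': node 7→8  emit P1@[6:9]
i=10 'a': node 8→0 (via fail)
i=11 'a': node 0→0
i=12 'b': node 0→1
i=13 'c': node 1→2
i=14 'a': node 2→3
i=15 'b': node 3→4  emit P0@[12:15]
i=16 'a': node 4→0 (via fail)
i=17 'c': node 0→5
i=18 'b': node 5→6
i=19 'b': node 6→1 (via fail)
i=20 'c': node 1→2
i=21 'a': node 2→3
i=22 'b': node 3→4  emit P0@[19:22]
i=23 'a': node 4→0 (via fail)
i=24 'a': node 0→0
i=25 'b': node 0→1
i=26 'c': node 1→2
i=27 'a': node 2→3
i=28 'b': node 3→4  emit P0@[25:28]
i=29 'b': node 4→1 (via fail)
i=30 'a': node 1→0 (via fail)
i=31 'c': node 0→5
i=32 'b': node 5→6
i=33 'c': node 6→7
i=34 'b': node 7→8  emit P1@[31:34]
i=35 'b': node 8→1 (via fail)
i=36 'c': node 1→2
i=37 'b': node 2→6 (via fail)
i=38 'c': node 6→7
i=39 'b': node 7→8  emit P1@[36:39]
i=40 'c': node 8→7 (via fail)
i=41 'a': node 7→3 (via fail)
i=42 'b': node 3→4  emit P0@[39:42]
i=43 'c': node 4→2 (via fail)
i=44 'b': node 2→6 (via fail)
i=45 'c': node 6→7
i=46 'b': node 7→8  emit P1@[43:46]
i=47 'b': node 8→1 (via fail)
i=48 'c': node 1→2
i=49 'c': node 2→5 (via fail)
i=50 'c': node 5→5 (via fail)
i=51 'b': node 5→6
i=52 'c': node 6→7
i=53 'b': node 7→8  emit P1@[50:53]
i=54 'c': node 8→7 (via fail)
i=55 'b': node 7→8  emit P1@[52:55]
i=56 'c': node 8→7 (via fail)
i=57 'b': node 7→8  emit P1@[54:57]
i=58 'c': node 8→7 (via fail)
i=59 'b': node 7→8  emit P1@[56:59]

Matches: [[4,0],[9,1],[15,0],[22,0],[28,0],[34,1],[39,1],[42,0],[46,1],[53,1],[55,1],[57,1],[59,1]]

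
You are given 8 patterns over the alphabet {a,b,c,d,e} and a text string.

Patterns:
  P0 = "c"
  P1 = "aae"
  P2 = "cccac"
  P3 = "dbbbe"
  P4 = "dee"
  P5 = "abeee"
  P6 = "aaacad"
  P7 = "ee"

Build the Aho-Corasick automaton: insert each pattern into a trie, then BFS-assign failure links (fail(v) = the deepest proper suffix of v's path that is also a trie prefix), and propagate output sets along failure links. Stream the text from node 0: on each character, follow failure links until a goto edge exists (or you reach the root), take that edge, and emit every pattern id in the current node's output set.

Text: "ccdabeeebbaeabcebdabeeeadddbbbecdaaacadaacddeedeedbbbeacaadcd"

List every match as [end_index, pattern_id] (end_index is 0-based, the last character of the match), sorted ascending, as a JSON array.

Build:
Trie (insert patterns):
  0='ε' goto a→2 c→1 d→9 e→24
  1='c' goto c→5  [P0 ends]
  2='a' goto a→3 b→16
  3='aa' goto a→20 e→4
  4='aae' goto ·  [P1 ends]
  5='cc' goto c→6
  6='ccc' goto a→7
  7='ccca' goto c→8
  8='cccac' goto ·  [P2 ends]
  9='d' goto b→10 e→14
  10='db' goto b→11
  11='dbb' goto b→12
  12='dbbb' goto e→13
  13='dbbbe' goto ·  [P3 ends]
  14='de' goto e→15
  15='dee' goto ·  [P4 ends]
  16='ab' goto e→17
  17='abe' goto e→18
  18='abee' goto e→19
  19='abeee' goto ·  [P5 ends]
  20='aaa' goto c→21
  21='aaac' goto a→22
  22='aaaca' goto d→23
  23='aaacad' goto ·  [P6 ends]
  24='e' goto e→25
  25='ee' goto ·  [P7 ends]

BFS fail/out derivation:
  fail(1) 'c': from fail(0)=0 chase 'c': 0 ⇒ 0;  out={0}∪out(0)={0}
  fail(2) 'a': from fail(0)=0 chase 'a': 0 ⇒ 0;  out=∅∪out(0)=∅
  fail(9) 'd': from fail(0)=0 chase 'd': 0 ⇒ 0;  out=∅∪out(0)=∅
  fail(24) 'e': from fail(0)=0 chase 'e': 0 ⇒ 0;  out=∅∪out(0)=∅
  fail(3) 'aa': from fail(2)=0 chase 'a': 0 ⇒ 2;  out=∅∪out(2)=∅
  fail(5) 'cc': from fail(1)=0 chase 'c': 0 ⇒ 1;  out=∅∪out(1)={0}
  fail(10) 'db': from fail(9)=0 chase 'b': 0 ⇒ 0;  out=∅∪out(0)=∅
  fail(14) 'de': from fail(9)=0 chase 'e': 0 ⇒ 24;  out=∅∪out(24)=∅
  fail(16) 'ab': from fail(2)=0 chase 'b': 0 ⇒ 0;  out=∅∪out(0)=∅
  fail(25) 'ee': from fail(24)=0 chase 'e': 0 ⇒ 24;  out={7}∪out(24)={7}
  fail(4) 'aae': from fail(3)=2 chase 'e': 2→0 ⇒ 24;  out={1}∪out(24)={1}
  fail(6) 'ccc': from fail(5)=1 chase 'c': 1 ⇒ 5;  out=∅∪out(5)={0}
  fail(11) 'dbb': from fail(10)=0 chase 'b': 0 ⇒ 0;  out=∅∪out(0)=∅
  fail(15) 'dee': from fail(14)=24 chase 'e': 24 ⇒ 25;  out={4}∪out(25)={4,7}
  fail(17) 'abe': from fail(16)=0 chase 'e': 0 ⇒ 24;  out=∅∪out(24)=∅
  fail(20) 'aaa': from fail(3)=2 chase 'a': 2 ⇒ 3;  out=∅∪out(3)=∅
  fail(7) 'ccca': from fail(6)=5 chase 'a': 5→1→0 ⇒ 2;  out=∅∪out(2)=∅
  fail(12) 'dbbb': from fail(11)=0 chase 'b': 0 ⇒ 0;  out=∅∪out(0)=∅
  fail(18) 'abee': from fail(17)=24 chase 'e': 24 ⇒ 25;  out=∅∪out(25)={7}
  fail(21) 'aaac': from fail(20)=3 chase 'c': 3→2→0 ⇒ 1;  out=∅∪out(1)={0}
  fail(8) 'cccac': from fail(7)=2 chase 'c': 2→0 ⇒ 1;  out={2}∪out(1)={0,2}
  fail(13) 'dbbbe': from fail(12)=0 chase 'e': 0 ⇒ 24;  out={3}∪out(24)={3}
  fail(19) 'abeee': from fail(18)=25 chase 'e': 25→24 ⇒ 25;  out={5}∪out(25)={5,7}
  fail(22) 'aaaca': from fail(21)=1 chase 'a': 1→0 ⇒ 2;  out=∅∪out(2)=∅
  fail(23) 'aaacad': from fail(22)=2 chase 'd': 2→0 ⇒ 9;  out={6}∪out(9)={6}

Run:
i=0 'c': node 0→1  ** P0@[0:0]
i=1 'c': node 1→5  ** P0@[1:1]
i=2 'd': node 5→9 (fail-walked)
i=3 'a': node 9→2 (fail-walked)
i=4 'b': node 2→16
i=5 'e': node 16→17
i=6 'e': node 17→18  ** P7@[5:6]
i=7 'e': node 18→19  ** P5@[3:7],P7@[6:7]
i=8 'b': node 19→0 (fail-walked)
i=9 'b': node 0→0
i=10 'a': node 0→2
i=11 'e': node 2→24 (fail-walked)
i=12 'a': node 24→2 (fail-walked)
i=13 'b': node 2→16
i=14 'c': node 16→1 (fail-walked)  ** P0@[14:14]
i=15 'e': node 1→24 (fail-walked)
i=16 'b': node 24→0 (fail-walked)
i=17 'd': node 0→9
i=18 'a': node 9→2 (fail-walked)
i=19 'b': node 2→16
i=20 'e': node 16→17
i=21 'e': node 17→18  ** P7@[20:21]
i=22 'e': node 18→19  ** P5@[18:22],P7@[21:22]
i=23 'a': node 19→2 (fail-walked)
i=24 'd': node 2→9 (fail-walked)
i=25 'd': node 9→9 (fail-walked)
i=26 'd': node 9→9 (fail-walked)
i=27 'b': node 9→10
i=28 'b': node 10→11
i=29 'b': node 11→12
i=30 'e': node 12→13  ** P3@[26:30]
i=31 'c': node 13→1 (fail-walked)  ** P0@[31:31]
i=32 'd': node 1→9 (fail-walked)
i=33 'a': node 9→2 (fail-walked)
i=34 'a': node 2→3
i=35 'a': node 3→20
i=36 'c': node 20→21  ** P0@[36:36]
i=37 'a': node 21→22
i=38 'd': node 22→23  ** P6@[33:38]
i=39 'a': node 23→2 (fail-walked)
i=40 'a': node 2→3
i=41 'c': node 3→1 (fail-walked)  ** P0@[41:41]
i=42 'd': node 1→9 (fail-walked)
i=43 'd': node 9→9 (fail-walked)
i=44 'e': node 9→14
i=45 'e': node 14→15  ** P4@[43:45],P7@[44:45]
i=46 'd': node 15→9 (fail-walked)
i=47 'e': node 9→14
i=48 'e': node 14→15  ** P4@[46:48],P7@[47:48]
i=49 'd': node 15→9 (fail-walked)
i=50 'b': node 9→10
i=51 'b': node 10→11
i=52 'b': node 11→12
i=53 'e': node 12→13  ** P3@[49:53]
i=54 'a': node 13→2 (fail-walked)
i=55 'c': node 2→1 (fail-walked)  ** P0@[55:55]
i=56 'a': node 1→2 (fail-walked)
i=57 'a': node 2→3
i=58 'd': node 3→9 (fail-walked)
i=59 'c': node 9→1 (fail-walked)  ** P0@[59:59]
i=60 'd': node 1→9 (fail-walked)

All matches (sorted): [[0,0],[1,0],[6,7],[7,5],[7,7],[14,0],[21,7],[22,5],[22,7],[30,3],[31,0],[36,0],[38,6],[41,0],[45,4],[45,7],[48,4],[48,7],[53,3],[55,0],[59,0]]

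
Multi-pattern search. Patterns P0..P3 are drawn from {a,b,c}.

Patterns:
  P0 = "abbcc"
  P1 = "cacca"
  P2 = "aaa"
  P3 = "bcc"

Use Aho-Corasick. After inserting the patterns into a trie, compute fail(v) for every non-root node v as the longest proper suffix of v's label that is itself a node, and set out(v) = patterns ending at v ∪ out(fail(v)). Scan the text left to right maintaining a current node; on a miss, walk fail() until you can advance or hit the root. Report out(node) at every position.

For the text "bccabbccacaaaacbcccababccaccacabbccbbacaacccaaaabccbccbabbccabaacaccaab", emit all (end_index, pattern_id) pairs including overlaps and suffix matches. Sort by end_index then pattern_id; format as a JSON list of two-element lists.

Build automaton:
Trie nodes:
  n0 'ε': a→1 b→13 c→6
  n1 'a': a→11 b→2
  n2 'ab': b→3
  n3 'abb': c→4
  n4 'abbc': c→5
  n5 'abbcc': ·  ←P0
  n6 'c': a→7
  n7 'ca': c→8
  n8 'cac': c→9
  n9 'cacc': a→10
  n10 'cacca': ·  ←P1
  n11 'aa': a→12
  n12 'aaa': ·  ←P2
  n13 'b': c→14
  n14 'bc': c→15
  n15 'bcc': ·  ←P3

Failure links (BFS by depth):
  n1('a'): parent n0 fail=0; on 'a' 0 → fail=0;  out ∅∪∅=∅
  n6('c'): parent n0 fail=0; on 'c' 0 → fail=0;  out ∅∪∅=∅
  n13('b'): parent n0 fail=0; on 'b' 0 → fail=0;  out ∅∪∅=∅
  n2('ab'): parent n1 fail=0; on 'b' 0 → fail=13;  out ∅∪∅=∅
  n7('ca'): parent n6 fail=0; on 'a' 0 → fail=1;  out ∅∪∅=∅
  n11('aa'): parent n1 fail=0; on 'a' 0 → fail=1;  out ∅∪∅=∅
  n14('bc'): parent n13 fail=0; on 'c' 0 → fail=6;  out ∅∪∅=∅
  n3('abb'): parent n2 fail=13; on 'b' 13→0 → fail=13;  out ∅∪∅=∅
  n8('cac'): parent n7 fail=1; on 'c' 1→0 → fail=6;  out ∅∪∅=∅
  n12('aaa'): parent n11 fail=1; on 'a' 1 → fail=11;  out {2}∪∅={2}
  n15('bcc'): parent n14 fail=6; on 'c' 6→0 → fail=6;  out {3}∪∅={3}
  n4('abbc'): parent n3 fail=13; on 'c' 13 → fail=14;  out ∅∪∅=∅
  n9('cacc'): parent n8 fail=6; on 'c' 6→0 → fail=6;  out ∅∪∅=∅
  n5('abbcc'): parent n4 fail=14; on 'c' 14 → fail=15;  out {0}∪{3}={0,3}
  n10('cacca'): parent n9 fail=6; on 'a' 6 → fail=7;  out {1}∪∅={1}

Run:
[0] read 'b'  n0⇒n13
[1] read 'c'  n13⇒n14
[2] read 'c'  n14⇒n15  emit P3@[0:2]
[3] read 'a'  n15⇒n7 (via fail)
[4] read 'b'  n7⇒n2 (via fail)
[5] read 'b'  n2⇒n3
[6] read 'c'  n3⇒n4
[7] read 'c'  n4⇒n5  emit P0@[3:7],P3@[5:7]
[8] read 'a'  n5⇒n7 (via fail)
[9] read 'c'  n7⇒n8
[10] read 'a'  n8⇒n7 (via fail)
[11] read 'a'  n7⇒n11 (via fail)
[12] read 'a'  n11⇒n12  emit P2@[10:12]
[13] read 'a'  n12⇒n12 (via fail)  emit P2@[11:13]
[14] read 'c'  n12⇒n6 (via fail)
[15] read 'b'  n6⇒n13 (via fail)
[16] read 'c'  n13⇒n14
[17] read 'c'  n14⇒n15  emit P3@[15:17]
[18] read 'c'  n15⇒n6 (via fail)
[19] read 'a'  n6⇒n7
[20] read 'b'  n7⇒n2 (via fail)
[21] read 'a'  n2⇒n1 (via fail)
[22] read 'b'  n1⇒n2
[23] read 'c'  n2⇒n14 (via fail)
[24] read 'c'  n14⇒n15  emit P3@[22:24]
[25] read 'a'  n15⇒n7 (via fail)
[26] read 'c'  n7⇒n8
[27] read 'c'  n8⇒n9
[28] read 'a'  n9⇒n10  emit P1@[24:28]
[29] read 'c'  n10⇒n8 (via fail)
[30] read 'a'  n8⇒n7 (via fail)
[31] read 'b'  n7⇒n2 (via fail)
[32] read 'b'  n2⇒n3
[33] read 'c'  n3⇒n4
[34] read 'c'  n4⇒n5  emit P0@[30:34],P3@[32:34]
[35] read 'b'  n5⇒n13 (via fail)
[36] read 'b'  n13⇒n13 (via fail)
[37] read 'a'  n13⇒n1 (via fail)
[38] read 'c'  n1⇒n6 (via fail)
[39] read 'a'  n6⇒n7
[40] read 'a'  n7⇒n11 (via fail)
[41] read 'c'  n11⇒n6 (via fail)
[42] read 'c'  n6⇒n6 (via fail)
[43] read 'c'  n6⇒n6 (via fail)
[44] read 'a'  n6⇒n7
[45] read 'a'  n7⇒n11 (via fail)
[46] read 'a'  n11⇒n12  emit P2@[44:46]
[47] read 'a'  n12⇒n12 (via fail)  emit P2@[45:47]
[48] read 'b'  n12⇒n2 (via fail)
[49] read 'c'  n2⇒n14 (via fail)
[50] read 'c'  n14⇒n15  emit P3@[48:50]
[51] read 'b'  n15⇒n13 (via fail)
[52] read 'c'  n13⇒n14
[53] read 'c'  n14⇒n15  emit P3@[51:53]
[54] read 'b'  n15⇒n13 (via fail)
[55] read 'a'  n13⇒n1 (via fail)
[56] read 'b'  n1⇒n2
[57] read 'b'  n2⇒n3
[58] read 'c'  n3⇒n4
[59] read 'c'  n4⇒n5  emit P0@[55:59],P3@[57:59]
[60] read 'a'  n5⇒n7 (via fail)
[61] read 'b'  n7⇒n2 (via fail)
[62] read 'a'  n2⇒n1 (via fail)
[63] read 'a'  n1⇒n11
[64] read 'c'  n11⇒n6 (via fail)
[65] read 'a'  n6⇒n7
[66] read 'c'  n7⇒n8
[67] read 'c'  n8⇒n9
[68] read 'a'  n9⇒n10  emit P1@[64:68]
[69] read 'a'  n10⇒n11 (via fail)
[70] read 'b'  n11⇒n2 (via fail)

Result: [[2,3],[7,0],[7,3],[12,2],[13,2],[17,3],[24,3],[28,1],[34,0],[34,3],[46,2],[47,2],[50,3],[53,3],[59,0],[59,3],[68,1]]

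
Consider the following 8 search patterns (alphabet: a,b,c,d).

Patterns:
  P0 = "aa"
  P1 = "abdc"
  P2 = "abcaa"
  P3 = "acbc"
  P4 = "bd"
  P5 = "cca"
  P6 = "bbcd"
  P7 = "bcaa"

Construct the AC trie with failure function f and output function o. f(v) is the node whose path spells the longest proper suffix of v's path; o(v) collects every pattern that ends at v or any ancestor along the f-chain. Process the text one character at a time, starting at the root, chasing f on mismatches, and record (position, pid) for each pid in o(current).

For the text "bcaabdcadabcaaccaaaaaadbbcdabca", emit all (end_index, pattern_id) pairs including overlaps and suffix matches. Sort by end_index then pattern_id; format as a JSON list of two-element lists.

Construct AC machine:
Trie (insert patterns):
  n0 'ε': a→1 b→12 c→14
  n1 'a': a→2 b→3 c→9
  n2 'aa': ·  ←P0
  n3 'ab': c→6 d→4
  n4 'abd': c→5
  n5 'abdc': ·  ←P1
  n6 'abc': a→7
  n7 'abca': a→8
  n8 'abcaa': ·  ←P2
  n9 'ac': b→10
  n10 'acb': c→11
  n11 'acbc': ·  ←P3
  n12 'b': b→17 c→20 d→13
  n13 'bd': ·  ←P4
  n14 'c': c→15
  n15 'cc': a→16
  n16 'cca': ·  ←P5
  n17 'bb': c→18
  n18 'bbc': d→19
  n19 'bbcd': ·  ←P6
  n20 'bc': a→21
  n21 'bca': a→22
  n22 'bcaa': ·  ←P7

Failure links (BFS by depth):
  fail(1) 'a': from fail(0)=0 chase 'a': 0 ⇒ 0;  out=∅∪out(0)=∅
  fail(12) 'b': from fail(0)=0 chase 'b': 0 ⇒ 0;  out=∅∪out(0)=∅
  fail(14) 'c': from fail(0)=0 chase 'c': 0 ⇒ 0;  out=∅∪out(0)=∅
  fail(2) 'aa': from fail(1)=0 chase 'a': 0 ⇒ 1;  out={0}∪out(1)={0}
  fail(3) 'ab': from fail(1)=0 chase 'b': 0 ⇒ 12;  out=∅∪out(12)=∅
  fail(9) 'ac': from fail(1)=0 chase 'c': 0 ⇒ 14;  out=∅∪out(14)=∅
  fail(13) 'bd': from fail(12)=0 chase 'd': 0 ⇒ 0;  out={4}∪out(0)={4}
  fail(15) 'cc': from fail(14)=0 chase 'c': 0 ⇒ 14;  out=∅∪out(14)=∅
  fail(17) 'bb': from fail(12)=0 chase 'b': 0 ⇒ 12;  out=∅∪out(12)=∅
  fail(20) 'bc': from fail(12)=0 chase 'c': 0 ⇒ 14;  out=∅∪out(14)=∅
  fail(4) 'abd': from fail(3)=12 chase 'd': 12 ⇒ 13;  out=∅∪out(13)={4}
  fail(6) 'abc': from fail(3)=12 chase 'c': 12 ⇒ 20;  out=∅∪out(20)=∅
  fail(10) 'acb': from fail(9)=14 chase 'b': 14→0 ⇒ 12;  out=∅∪out(12)=∅
  fail(16) 'cca': from fail(15)=14 chase 'a': 14→0 ⇒ 1;  out={5}∪out(1)={5}
  fail(18) 'bbc': from fail(17)=12 chase 'c': 12 ⇒ 20;  out=∅∪out(20)=∅
  fail(21) 'bca': from fail(20)=14 chase 'a': 14→0 ⇒ 1;  out=∅∪out(1)=∅
  fail(5) 'abdc': from fail(4)=13 chase 'c': 13→0 ⇒ 14;  out={1}∪out(14)={1}
  fail(7) 'abca': from fail(6)=20 chase 'a': 20 ⇒ 21;  out=∅∪out(21)=∅
  fail(11) 'acbc': from fail(10)=12 chase 'c': 12 ⇒ 20;  out={3}∪out(20)={3}
  fail(19) 'bbcd': from fail(18)=20 chase 'd': 20→14→0 ⇒ 0;  out={6}∪out(0)={6}
  fail(22) 'bcaa': from fail(21)=1 chase 'a': 1 ⇒ 2;  out={7}∪out(2)={0,7}
  fail(8) 'abcaa': from fail(7)=21 chase 'a': 21 ⇒ 22;  out={2}∪out(22)={0,2,7}

Run:
i=0 'b': node 0→12
i=1 'c': node 12→20
i=2 'a': node 20→21
i=3 'a': node 21→22  ** P0@[2:3],P7@[0:3]
i=4 'b': node 22→3 (via fail)
i=5 'd': node 3→4  ** P4@[4:5]
i=6 'c': node 4→5  ** P1@[3:6]
i=7 'a': node 5→1 (via fail)
i=8 'd': node 1→0 (via fail)
i=9 'a': node 0→1
i=10 'b': node 1→3
i=11 'c': node 3→6
i=12 'a': node 6→7
i=13 'a': node 7→8  ** P0@[12:13],P2@[9:13],P7@[10:13]
i=14 'c': node 8→9 (via fail)
i=15 'c': node 9→15 (via fail)
i=16 'a': node 15→16  ** P5@[14:16]
i=17 'a': node 16→2 (via fail)  ** P0@[16:17]
i=18 'a': node 2→2 (via fail)  ** P0@[17:18]
i=19 'a': node 2→2 (via fail)  ** P0@[18:19]
i=20 'a': node 2→2 (via fail)  ** P0@[19:20]
i=21 'a': node 2→2 (via fail)  ** P0@[20:21]
i=22 'd': node 2→0 (via fail)
i=23 'b': node 0→12
i=24 'b': node 12→17
i=25 'c': node 17→18
i=26 'd': node 18→19  ** P6@[23:26]
i=27 'a': node 19→1 (via fail)
i=28 'b': node 1→3
i=29 'c': node 3→6
i=30 'a': node 6→7

Result: [[3,0],[3,7],[5,4],[6,1],[13,0],[13,2],[13,7],[16,5],[17,0],[18,0],[19,0],[20,0],[21,0],[26,6]]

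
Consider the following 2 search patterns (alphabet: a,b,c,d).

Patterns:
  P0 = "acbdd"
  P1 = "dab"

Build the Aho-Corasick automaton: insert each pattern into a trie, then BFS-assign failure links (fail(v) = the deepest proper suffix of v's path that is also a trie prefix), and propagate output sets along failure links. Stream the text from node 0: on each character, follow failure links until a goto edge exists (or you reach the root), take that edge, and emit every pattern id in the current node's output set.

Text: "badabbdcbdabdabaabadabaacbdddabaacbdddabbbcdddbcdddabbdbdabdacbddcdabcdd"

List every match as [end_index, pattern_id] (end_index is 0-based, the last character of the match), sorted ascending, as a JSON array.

Construct AC machine:
Trie (insert patterns):
  0='ε' goto a→1 d→6
  1='a' goto c→2
  2='ac' goto b→3
  3='acb' goto d→4
  4='acbd' goto d→5
  5='acbdd' goto ·  ←P0
  6='d' goto a→7
  7='da' goto b→8
  8='dab' goto ·  ←P1

BFS fail/out derivation:
  fail(1) 'a': from fail(0)=0 chase 'a': 0 ⇒ 0;  out=∅∪out(0)=∅
  fail(6) 'd': from fail(0)=0 chase 'd': 0 ⇒ 0;  out=∅∪out(0)=∅
  fail(2) 'ac': from fail(1)=0 chase 'c': 0 ⇒ 0;  out=∅∪out(0)=∅
  fail(7) 'da': from fail(6)=0 chase 'a': 0 ⇒ 1;  out=∅∪out(1)=∅
  fail(3) 'acb': from fail(2)=0 chase 'b': 0 ⇒ 0;  out=∅∪out(0)=∅
  fail(8) 'dab': from fail(7)=1 chase 'b': 1→0 ⇒ 0;  out={1}∪out(0)={1}
  fail(4) 'acbd': from fail(3)=0 chase 'd': 0 ⇒ 6;  out=∅∪out(6)=∅
  fail(5) 'acbdd': from fail(4)=6 chase 'd': 6→0 ⇒ 6;  out={0}∪out(6)={0}

Text stream:
pos 0 'b': at 0
pos 1 'a': at 1
pos 2 'd': at 6 (via fail)
pos 3 'a': at 7
pos 4 'b': at 8  ** P1@[2:4]
pos 5 'b': at 0 (via fail)
pos 6 'd': at 6
pos 7 'c': at 0 (via fail)
pos 8 'b': at 0
pos 9 'd': at 6
pos 10 'a': at 7
pos 11 'b': at 8  ** P1@[9:11]
pos 12 'd': at 6 (via fail)
pos 13 'a': at 7
pos 14 'b': at 8  ** P1@[12:14]
pos 15 'a': at 1 (via fail)
pos 16 'a': at 1 (via fail)
pos 17 'b': at 0 (via fail)
pos 18 'a': at 1
pos 19 'd': at 6 (via fail)
pos 20 'a': at 7
pos 21 'b': at 8  ** P1@[19:21]
pos 22 'a': at 1 (via fail)
pos 23 'a': at 1 (via fail)
pos 24 'c': at 2
pos 25 'b': at 3
pos 26 'd': at 4
pos 27 'd': at 5  ** P0@[23:27]
pos 28 'd': at 6 (via fail)
pos 29 'a': at 7
pos 30 'b': at 8  ** P1@[28:30]
pos 31 'a': at 1 (via fail)
pos 32 'a': at 1 (via fail)
pos 33 'c': at 2
pos 34 'b': at 3
pos 35 'd': at 4
pos 36 'd': at 5  ** P0@[32:36]
pos 37 'd': at 6 (via fail)
pos 38 'a': at 7
pos 39 'b': at 8  ** P1@[37:39]
pos 40 'b': at 0 (via fail)
pos 41 'b': at 0
pos 42 'c': at 0
pos 43 'd': at 6
pos 44 'd': at 6 (via fail)
pos 45 'd': at 6 (via fail)
pos 46 'b': at 0 (via fail)
pos 47 'c': at 0
pos 48 'd': at 6
pos 49 'd': at 6 (via fail)
pos 50 'd': at 6 (via fail)
pos 51 'a': at 7
pos 52 'b': at 8  ** P1@[50:52]
pos 53 'b': at 0 (via fail)
pos 54 'd': at 6
pos 55 'b': at 0 (via fail)
pos 56 'd': at 6
pos 57 'a': at 7
pos 58 'b': at 8  ** P1@[56:58]
pos 59 'd': at 6 (via fail)
pos 60 'a': at 7
pos 61 'c': at 2 (via fail)
pos 62 'b': at 3
pos 63 'd': at 4
pos 64 'd': at 5  ** P0@[60:64]
pos 65 'c': at 0 (via fail)
pos 66 'd': at 6
pos 67 'a': at 7
pos 68 'b': at 8  ** P1@[66:68]
pos 69 'c': at 0 (via fail)
pos 70 'd': at 6
pos 71 'd': at 6 (via fail)

Result: [[4,1],[11,1],[14,1],[21,1],[27,0],[30,1],[36,0],[39,1],[52,1],[58,1],[64,0],[68,1]]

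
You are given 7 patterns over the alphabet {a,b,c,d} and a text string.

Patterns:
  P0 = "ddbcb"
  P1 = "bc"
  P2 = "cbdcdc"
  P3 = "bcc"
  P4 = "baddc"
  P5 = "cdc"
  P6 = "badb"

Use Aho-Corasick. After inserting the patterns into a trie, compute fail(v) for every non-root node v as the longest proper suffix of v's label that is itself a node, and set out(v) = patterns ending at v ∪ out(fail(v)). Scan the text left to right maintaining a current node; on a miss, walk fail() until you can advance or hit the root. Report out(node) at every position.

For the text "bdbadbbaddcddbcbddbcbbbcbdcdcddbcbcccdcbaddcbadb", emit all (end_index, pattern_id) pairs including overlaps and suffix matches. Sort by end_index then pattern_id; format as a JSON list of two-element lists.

Build automaton:
Trie nodes:
  n0 'ε': b→6 c→8 d→1
  n1 'd': d→2
  n2 'dd': b→3
  n3 'ddb': c→4
  n4 'ddbc': b→5
  n5 'ddbcb': ·  ←P0
  n6 'b': a→15 c→7
  n7 'bc': c→14  ←P1
  n8 'c': b→9 d→19
  n9 'cb': d→10
  n10 'cbd': c→11
  n11 'cbdc': d→12
  n12 'cbdcd': c→13
  n13 'cbdcdc': ·  ←P2
  n14 'bcc': ·  ←P3
  n15 'ba': d→16
  n16 'bad': b→21 d→17
  n17 'badd': c→18
  n18 'baddc': ·  ←P4
  n19 'cd': c→20
  n20 'cdc': ·  ←P5
  n21 'badb': ·  ←P6

BFS fail/out derivation:
  fail(1) 'd': from fail(0)=0 chase 'd': 0 ⇒ 0;  out=∅∪out(0)=∅
  fail(6) 'b': from fail(0)=0 chase 'b': 0 ⇒ 0;  out=∅∪out(0)=∅
  fail(8) 'c': from fail(0)=0 chase 'c': 0 ⇒ 0;  out=∅∪out(0)=∅
  fail(2) 'dd': from fail(1)=0 chase 'd': 0 ⇒ 1;  out=∅∪out(1)=∅
  fail(7) 'bc': from fail(6)=0 chase 'c': 0 ⇒ 8;  out={1}∪out(8)={1}
  fail(9) 'cb': from fail(8)=0 chase 'b': 0 ⇒ 6;  out=∅∪out(6)=∅
  fail(15) 'ba': from fail(6)=0 chase 'a': 0 ⇒ 0;  out=∅∪out(0)=∅
  fail(19) 'cd': from fail(8)=0 chase 'd': 0 ⇒ 1;  out=∅∪out(1)=∅
  fail(3) 'ddb': from fail(2)=1 chase 'b': 1→0 ⇒ 6;  out=∅∪out(6)=∅
  fail(10) 'cbd': from fail(9)=6 chase 'd': 6→0 ⇒ 1;  out=∅∪out(1)=∅
  fail(14) 'bcc': from fail(7)=8 chase 'c': 8→0 ⇒ 8;  out={3}∪out(8)={3}
  fail(16) 'bad': from fail(15)=0 chase 'd': 0 ⇒ 1;  out=∅∪out(1)=∅
  fail(20) 'cdc': from fail(19)=1 chase 'c': 1→0 ⇒ 8;  out={5}∪out(8)={5}
  fail(4) 'ddbc': from fail(3)=6 chase 'c': 6 ⇒ 7;  out=∅∪out(7)={1}
  fail(11) 'cbdc': from fail(10)=1 chase 'c': 1→0 ⇒ 8;  out=∅∪out(8)=∅
  fail(17) 'badd': from fail(16)=1 chase 'd': 1 ⇒ 2;  out=∅∪out(2)=∅
  fail(21) 'badb': from fail(16)=1 chase 'b': 1→0 ⇒ 6;  out={6}∪out(6)={6}
  fail(5) 'ddbcb': from fail(4)=7 chase 'b': 7→8 ⇒ 9;  out={0}∪out(9)={0}
  fail(12) 'cbdcd': from fail(11)=8 chase 'd': 8 ⇒ 19;  out=∅∪out(19)=∅
  fail(18) 'baddc': from fail(17)=2 chase 'c': 2→1→0 ⇒ 8;  out={4}∪out(8)={4}
  fail(13) 'cbdcdc': from fail(12)=19 chase 'c': 19 ⇒ 20;  out={2}∪out(20)={2,5}

Run:
pos 0 'b': at 6
pos 1 'd': at 1 (via fail)
pos 2 'b': at 6 (via fail)
pos 3 'a': at 15
pos 4 'd': at 16
pos 5 'b': at 21  emit P6@[2:5]
pos 6 'b': at 6 (via fail)
pos 7 'a': at 15
pos 8 'd': at 16
pos 9 'd': at 17
pos 10 'c': at 18  emit P4@[6:10]
pos 11 'd': at 19 (via fail)
pos 12 'd': at 2 (via fail)
pos 13 'b': at 3
pos 14 'c': at 4  emit P1@[13:14]
pos 15 'b': at 5  emit P0@[11:15]
pos 16 'd': at 10 (via fail)
pos 17 'd': at 2 (via fail)
pos 18 'b': at 3
pos 19 'c': at 4  emit P1@[18:19]
pos 20 'b': at 5  emit P0@[16:20]
pos 21 'b': at 6 (via fail)
pos 22 'b': at 6 (via fail)
pos 23 'c': at 7  emit P1@[22:23]
pos 24 'b': at 9 (via fail)
pos 25 'd': at 10
pos 26 'c': at 11
pos 27 'd': at 12
pos 28 'c': at 13  emit P2@[23:28],P5@[26:28]
pos 29 'd': at 19 (via fail)
pos 30 'd': at 2 (via fail)
pos 31 'b': at 3
pos 32 'c': at 4  emit P1@[31:32]
pos 33 'b': at 5  emit P0@[29:33]
pos 34 'c': at 7 (via fail)  emit P1@[33:34]
pos 35 'c': at 14  emit P3@[33:35]
pos 36 'c': at 8 (via fail)
pos 37 'd': at 19
pos 38 'c': at 20  emit P5@[36:38]
pos 39 'b': at 9 (via fail)
pos 40 'a': at 15 (via fail)
pos 41 'd': at 16
pos 42 'd': at 17
pos 43 'c': at 18  emit P4@[39:43]
pos 44 'b': at 9 (via fail)
pos 45 'a': at 15 (via fail)
pos 46 'd': at 16
pos 47 'b': at 21  emit P6@[44:47]

Result: [[5,6],[10,4],[14,1],[15,0],[19,1],[20,0],[23,1],[28,2],[28,5],[32,1],[33,0],[34,1],[35,3],[38,5],[43,4],[47,6]]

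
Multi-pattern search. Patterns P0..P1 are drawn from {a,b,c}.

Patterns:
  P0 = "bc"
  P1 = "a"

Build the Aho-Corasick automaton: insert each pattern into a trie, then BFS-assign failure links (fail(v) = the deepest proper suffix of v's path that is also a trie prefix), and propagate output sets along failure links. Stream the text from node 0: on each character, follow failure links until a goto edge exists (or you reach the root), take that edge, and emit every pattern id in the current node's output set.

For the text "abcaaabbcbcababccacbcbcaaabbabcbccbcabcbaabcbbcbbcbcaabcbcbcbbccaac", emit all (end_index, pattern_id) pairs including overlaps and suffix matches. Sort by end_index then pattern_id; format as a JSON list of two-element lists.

Build:
Trie nodes:
  0='ε' goto a→3 b→1
  1='b' goto c→2
  2='bc' goto ·  ←P0
  3='a' goto ·  ←P1

Failure links (BFS by depth):
  n1('b'): parent n0 fail=0; on 'b' 0 → fail=0;  out ∅∪∅=∅
  n3('a'): parent n0 fail=0; on 'a' 0 → fail=0;  out {1}∪∅={1}
  n2('bc'): parent n1 fail=0; on 'c' 0 → fail=0;  out {0}∪∅={0}

Scan:
pos 0 'a': at 3  → match P1@[0:0]
pos 1 'b': at 1 ·f
pos 2 'c': at 2  → match P0@[1:2]
pos 3 'a': at 3 ·f  → match P1@[3:3]
pos 4 'a': at 3 ·f  → match P1@[4:4]
pos 5 'a': at 3 ·f  → match P1@[5:5]
pos 6 'b': at 1 ·f
pos 7 'b': at 1 ·f
pos 8 'c': at 2  → match P0@[7:8]
pos 9 'b': at 1 ·f
pos 10 'c': at 2  → match P0@[9:10]
pos 11 'a': at 3 ·f  → match P1@[11:11]
pos 12 'b': at 1 ·f
pos 13 'a': at 3 ·f  → match P1@[13:13]
pos 14 'b': at 1 ·f
pos 15 'c': at 2  → match P0@[14:15]
pos 16 'c': at 0 ·f
pos 17 'a': at 3  → match P1@[17:17]
pos 18 'c': at 0 ·f
pos 19 'b': at 1
pos 20 'c': at 2  → match P0@[19:20]
pos 21 'b': at 1 ·f
pos 22 'c': at 2  → match P0@[21:22]
pos 23 'a': at 3 ·f  → match P1@[23:23]
pos 24 'a': at 3 ·f  → match P1@[24:24]
pos 25 'a': at 3 ·f  → match P1@[25:25]
pos 26 'b': at 1 ·f
pos 27 'b': at 1 ·f
pos 28 'a': at 3 ·f  → match P1@[28:28]
pos 29 'b': at 1 ·f
pos 30 'c': at 2  → match P0@[29:30]
pos 31 'b': at 1 ·f
pos 32 'c': at 2  → match P0@[31:32]
pos 33 'c': at 0 ·f
pos 34 'b': at 1
pos 35 'c': at 2  → match P0@[34:35]
pos 36 'a': at 3 ·f  → match P1@[36:36]
pos 37 'b': at 1 ·f
pos 38 'c': at 2  → match P0@[37:38]
pos 39 'b': at 1 ·f
pos 40 'a': at 3 ·f  → match P1@[40:40]
pos 41 'a': at 3 ·f  → match P1@[41:41]
pos 42 'b': at 1 ·f
pos 43 'c': at 2  → match P0@[42:43]
pos 44 'b': at 1 ·f
pos 45 'b': at 1 ·f
pos 46 'c': at 2  → match P0@[45:46]
pos 47 'b': at 1 ·f
pos 48 'b': at 1 ·f
pos 49 'c': at 2  → match P0@[48:49]
pos 50 'b': at 1 ·f
pos 51 'c': at 2  → match P0@[50:51]
pos 52 'a': at 3 ·f  → match P1@[52:52]
pos 53 'a': at 3 ·f  → match P1@[53:53]
pos 54 'b': at 1 ·f
pos 55 'c': at 2  → match P0@[54:55]
pos 56 'b': at 1 ·f
pos 57 'c': at 2  → match P0@[56:57]
pos 58 'b': at 1 ·f
pos 59 'c': at 2  → match P0@[58:59]
pos 60 'b': at 1 ·f
pos 61 'b': at 1 ·f
pos 62 'c': at 2  → match P0@[61:62]
pos 63 'c': at 0 ·f
pos 64 'a': at 3  → match P1@[64:64]
pos 65 'a': at 3 ·f  → match P1@[65:65]
pos 66 'c': at 0 ·f

Result: [[0,1],[2,0],[3,1],[4,1],[5,1],[8,0],[10,0],[11,1],[13,1],[15,0],[17,1],[20,0],[22,0],[23,1],[24,1],[25,1],[28,1],[30,0],[32,0],[35,0],[36,1],[38,0],[40,1],[41,1],[43,0],[46,0],[49,0],[51,0],[52,1],[53,1],[55,0],[57,0],[59,0],[62,0],[64,1],[65,1]]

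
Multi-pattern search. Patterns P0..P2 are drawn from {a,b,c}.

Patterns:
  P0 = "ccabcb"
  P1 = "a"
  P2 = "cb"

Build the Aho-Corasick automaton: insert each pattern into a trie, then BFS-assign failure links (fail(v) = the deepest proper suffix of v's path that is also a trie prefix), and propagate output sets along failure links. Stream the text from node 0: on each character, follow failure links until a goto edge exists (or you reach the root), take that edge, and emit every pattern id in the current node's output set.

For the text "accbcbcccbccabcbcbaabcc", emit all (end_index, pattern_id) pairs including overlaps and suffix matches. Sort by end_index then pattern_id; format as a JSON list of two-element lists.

Construct AC machine:
Trie (insert patterns):
  0='ε' goto a→7 c→1
  1='c' goto b→8 c→2
  2='cc' goto a→3
  3='cca' goto b→4
  4='ccab' goto c→5
  5='ccabc' goto b→6
  6='ccabcb' goto ·  [P0 ends]
  7='a' goto ·  [P1 ends]
  8='cb' goto ·  [P2 ends]

Failure links (BFS by depth):
  n1('c'): parent n0 fail=0; on 'c' 0 → fail=0;  out ∅∪∅=∅
  n7('a'): parent n0 fail=0; on 'a' 0 → fail=0;  out {1}∪∅={1}
  n2('cc'): parent n1 fail=0; on 'c' 0 → fail=1;  out ∅∪∅=∅
  n8('cb'): parent n1 fail=0; on 'b' 0 → fail=0;  out {2}∪∅={2}
  n3('cca'): parent n2 fail=1; on 'a' 1→0 → fail=7;  out ∅∪{1}={1}
  n4('ccab'): parent n3 fail=7; on 'b' 7→0 → fail=0;  out ∅∪∅=∅
  n5('ccabc'): parent n4 fail=0; on 'c' 0 → fail=1;  out ∅∪∅=∅
  n6('ccabcb'): parent n5 fail=1; on 'b' 1 → fail=8;  out {0}∪{2}={0,2}

Text stream:
[0] read 'a'  n0⇒n7  ** P1@[0:0]
[1] read 'c'  n7⇒n1 (fail-walked)
[2] read 'c'  n1⇒n2
[3] read 'b'  n2⇒n8 (fail-walked)  ** P2@[2:3]
[4] read 'c'  n8⇒n1 (fail-walked)
[5] read 'b'  n1⇒n8  ** P2@[4:5]
[6] read 'c'  n8⇒n1 (fail-walked)
[7] read 'c'  n1⇒n2
[8] read 'c'  n2⇒n2 (fail-walked)
[9] read 'b'  n2⇒n8 (fail-walked)  ** P2@[8:9]
[10] read 'c'  n8⇒n1 (fail-walked)
[11] read 'c'  n1⇒n2
[12] read 'a'  n2⇒n3  ** P1@[12:12]
[13] read 'b'  n3⇒n4
[14] read 'c'  n4⇒n5
[15] read 'b'  n5⇒n6  ** P0@[10:15],P2@[14:15]
[16] read 'c'  n6⇒n1 (fail-walked)
[17] read 'b'  n1⇒n8  ** P2@[16:17]
[18] read 'a'  n8⇒n7 (fail-walked)  ** P1@[18:18]
[19] read 'a'  n7⇒n7 (fail-walked)  ** P1@[19:19]
[20] read 'b'  n7⇒n0 (fail-walked)
[21] read 'c'  n0⇒n1
[22] read 'c'  n1⇒n2

Matches: [[0,1],[3,2],[5,2],[9,2],[12,1],[15,0],[15,2],[17,2],[18,1],[19,1]]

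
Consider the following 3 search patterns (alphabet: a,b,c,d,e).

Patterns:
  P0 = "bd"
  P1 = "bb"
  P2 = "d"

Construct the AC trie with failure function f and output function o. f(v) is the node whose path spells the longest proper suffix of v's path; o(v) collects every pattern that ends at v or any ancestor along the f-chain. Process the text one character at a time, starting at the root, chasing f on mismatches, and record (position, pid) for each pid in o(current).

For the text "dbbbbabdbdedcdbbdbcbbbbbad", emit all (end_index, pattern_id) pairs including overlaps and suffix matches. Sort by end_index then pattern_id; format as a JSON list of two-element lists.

Build automaton:
Trie nodes:
  0='ε' goto b→1 d→4
  1='b' goto b→3 d→2
  2='bd' goto ·  ←P0
  3='bb' goto ·  ←P1
  4='d' goto ·  ←P2

Failure links (BFS by depth):
  n1('b'): parent n0 fail=0; on 'b' 0 → fail=0;  out ∅∪∅=∅
  n4('d'): parent n0 fail=0; on 'd' 0 → fail=0;  out {2}∪∅={2}
  n2('bd'): parent n1 fail=0; on 'd' 0 → fail=4;  out {0}∪{2}={0,2}
  n3('bb'): parent n1 fail=0; on 'b' 0 → fail=1;  out {1}∪∅={1}

Scan:
pos 0 'd': at 4  ** P2@[0:0]
pos 1 'b': at 1 (fail-walked)
pos 2 'b': at 3  ** P1@[1:2]
pos 3 'b': at 3 (fail-walked)  ** P1@[2:3]
pos 4 'b': at 3 (fail-walked)  ** P1@[3:4]
pos 5 'a': at 0 (fail-walked)
pos 6 'b': at 1
pos 7 'd': at 2  ** P0@[6:7],P2@[7:7]
pos 8 'b': at 1 (fail-walked)
pos 9 'd': at 2  ** P0@[8:9],P2@[9:9]
pos 10 'e': at 0 (fail-walked)
pos 11 'd': at 4  ** P2@[11:11]
pos 12 'c': at 0 (fail-walked)
pos 13 'd': at 4  ** P2@[13:13]
pos 14 'b': at 1 (fail-walked)
pos 15 'b': at 3  ** P1@[14:15]
pos 16 'd': at 2 (fail-walked)  ** P0@[15:16],P2@[16:16]
pos 17 'b': at 1 (fail-walked)
pos 18 'c': at 0 (fail-walked)
pos 19 'b': at 1
pos 20 'b': at 3  ** P1@[19:20]
pos 21 'b': at 3 (fail-walked)  ** P1@[20:21]
pos 22 'b': at 3 (fail-walked)  ** P1@[21:22]
pos 23 'b': at 3 (fail-walked)  ** P1@[22:23]
pos 24 'a': at 0 (fail-walked)
pos 25 'd': at 4  ** P2@[25:25]

Matches: [[0,2],[2,1],[3,1],[4,1],[7,0],[7,2],[9,0],[9,2],[11,2],[13,2],[15,1],[16,0],[16,2],[20,1],[21,1],[22,1],[23,1],[25,2]]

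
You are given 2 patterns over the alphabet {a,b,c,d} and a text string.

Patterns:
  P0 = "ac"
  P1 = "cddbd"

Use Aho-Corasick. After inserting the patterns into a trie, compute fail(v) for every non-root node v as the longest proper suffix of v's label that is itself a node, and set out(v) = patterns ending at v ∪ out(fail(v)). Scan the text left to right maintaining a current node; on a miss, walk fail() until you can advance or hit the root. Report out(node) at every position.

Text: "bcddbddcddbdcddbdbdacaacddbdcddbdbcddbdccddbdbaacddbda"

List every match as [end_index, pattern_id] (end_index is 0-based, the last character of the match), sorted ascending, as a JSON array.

Build automaton:
Trie (insert patterns):
  0='ε' goto a→1 c→3
  1='a' goto c→2
  2='ac' goto ·  [P0 ends]
  3='c' goto d→4
  4='cd' goto d→5
  5='cdd' goto b→6
  6='cddb' goto d→7
  7='cddbd' goto ·  [P1 ends]

Failure links (BFS by depth):
  n1('a'): parent n0 fail=0; on 'a' 0 → fail=0;  out ∅∪∅=∅
  n3('c'): parent n0 fail=0; on 'c' 0 → fail=0;  out ∅∪∅=∅
  n2('ac'): parent n1 fail=0; on 'c' 0 → fail=3;  out {0}∪∅={0}
  n4('cd'): parent n3 fail=0; on 'd' 0 → fail=0;  out ∅∪∅=∅
  n5('cdd'): parent n4 fail=0; on 'd' 0 → fail=0;  out ∅∪∅=∅
  n6('cddb'): parent n5 fail=0; on 'b' 0 → fail=0;  out ∅∪∅=∅
  n7('cddbd'): parent n6 fail=0; on 'd' 0 → fail=0;  out {1}∪∅={1}

Run:
i=0 'b': node 0→0
i=1 'c': node 0→3
i=2 'd': node 3→4
i=3 'd': node 4→5
i=4 'b': node 5→6
i=5 'd': node 6→7  emit P1@[1:5]
i=6 'd': node 7→0 ·f
i=7 'c': node 0→3
i=8 'd': node 3→4
i=9 'd': node 4→5
i=10 'b': node 5→6
i=11 'd': node 6→7  emit P1@[7:11]
i=12 'c': node 7→3 ·f
i=13 'd': node 3→4
i=14 'd': node 4→5
i=15 'b': node 5→6
i=16 'd': node 6→7  emit P1@[12:16]
i=17 'b': node 7→0 ·f
i=18 'd': node 0→0
i=19 'a': node 0→1
i=20 'c': node 1→2  emit P0@[19:20]
i=21 'a': node 2→1 ·f
i=22 'a': node 1→1 ·f
i=23 'c': node 1→2  emit P0@[22:23]
i=24 'd': node 2→4 ·f
i=25 'd': node 4→5
i=26 'b': node 5→6
i=27 'd': node 6→7  emit P1@[23:27]
i=28 'c': node 7→3 ·f
i=29 'd': node 3→4
i=30 'd': node 4→5
i=31 'b': node 5→6
i=32 'd': node 6→7  emit P1@[28:32]
i=33 'b': node 7→0 ·f
i=34 'c': node 0→3
i=35 'd': node 3→4
i=36 'd': node 4→5
i=37 'b': node 5→6
i=38 'd': node 6→7  emit P1@[34:38]
i=39 'c': node 7→3 ·f
i=40 'c': node 3→3 ·f
i=41 'd': node 3→4
i=42 'd': node 4→5
i=43 'b': node 5→6
i=44 'd': node 6→7  emit P1@[40:44]
i=45 'b': node 7→0 ·f
i=46 'a': node 0→1
i=47 'a': node 1→1 ·f
i=48 'c': node 1→2  emit P0@[47:48]
i=49 'd': node 2→4 ·f
i=50 'd': node 4→5
i=51 'b': node 5→6
i=52 'd': node 6→7  emit P1@[48:52]
i=53 'a': node 7→1 ·f

Matches: [[5,1],[11,1],[16,1],[20,0],[23,0],[27,1],[32,1],[38,1],[44,1],[48,0],[52,1]]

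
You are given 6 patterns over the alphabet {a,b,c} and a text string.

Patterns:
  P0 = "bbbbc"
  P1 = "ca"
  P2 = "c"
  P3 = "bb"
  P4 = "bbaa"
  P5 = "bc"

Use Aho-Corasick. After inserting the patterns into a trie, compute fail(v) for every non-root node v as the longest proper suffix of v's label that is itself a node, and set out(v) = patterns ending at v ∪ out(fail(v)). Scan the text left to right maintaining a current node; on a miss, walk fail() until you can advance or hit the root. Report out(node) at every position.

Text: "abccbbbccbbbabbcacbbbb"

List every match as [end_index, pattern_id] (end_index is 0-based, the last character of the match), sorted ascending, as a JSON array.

Construct AC machine:
Trie nodes:
  0='ε' goto b→1 c→6
  1='b' goto b→2 c→10
  2='bb' goto a→8 b→3  [P3 ends]
  3='bbb' goto b→4
  4='bbbb' goto c→5
  5='bbbbc' goto ·  [P0 ends]
  6='c' goto a→7  [P2 ends]
  7='ca' goto ·  [P1 ends]
  8='bba' goto a→9
  9='bbaa' goto ·  [P4 ends]
  10='bc' goto ·  [P5 ends]

BFS fail/out derivation:
  n1('b'): parent n0 fail=0; on 'b' 0 → fail=0;  out ∅∪∅=∅
  n6('c'): parent n0 fail=0; on 'c' 0 → fail=0;  out {2}∪∅={2}
  n2('bb'): parent n1 fail=0; on 'b' 0 → fail=1;  out {3}∪∅={3}
  n7('ca'): parent n6 fail=0; on 'a' 0 → fail=0;  out {1}∪∅={1}
  n10('bc'): parent n1 fail=0; on 'c' 0 → fail=6;  out {5}∪{2}={2,5}
  n3('bbb'): parent n2 fail=1; on 'b' 1 → fail=2;  out ∅∪{3}={3}
  n8('bba'): parent n2 fail=1; on 'a' 1→0 → fail=0;  out ∅∪∅=∅
  n4('bbbb'): parent n3 fail=2; on 'b' 2 → fail=3;  out ∅∪{3}={3}
  n9('bbaa'): parent n8 fail=0; on 'a' 0 → fail=0;  out {4}∪∅={4}
  n5('bbbbc'): parent n4 fail=3; on 'c' 3→2→1 → fail=10;  out {0}∪{2,5}={0,2,5}

Run:
i=0 'a': node 0→0
i=1 'b': node 0→1
i=2 'c': node 1→10  emit P2@[2:2],P5@[1:2]
i=3 'c': node 10→6 (fail-walked)  emit P2@[3:3]
i=4 'b': node 6→1 (fail-walked)
i=5 'b': node 1→2  emit P3@[4:5]
i=6 'b': node 2→3  emit P3@[5:6]
i=7 'c': node 3→10 (fail-walked)  emit P2@[7:7],P5@[6:7]
i=8 'c': node 10→6 (fail-walked)  emit P2@[8:8]
i=9 'b': node 6→1 (fail-walked)
i=10 'b': node 1→2  emit P3@[9:10]
i=11 'b': node 2→3  emit P3@[10:11]
i=12 'a': node 3→8 (fail-walked)
i=13 'b': node 8→1 (fail-walked)
i=14 'b': node 1→2  emit P3@[13:14]
i=15 'c': node 2→10 (fail-walked)  emit P2@[15:15],P5@[14:15]
i=16 'a': node 10→7 (fail-walked)  emit P1@[15:16]
i=17 'c': node 7→6 (fail-walked)  emit P2@[17:17]
i=18 'b': node 6→1 (fail-walked)
i=19 'b': node 1→2  emit P3@[18:19]
i=20 'b': node 2→3  emit P3@[19:20]
i=21 'b': node 3→4  emit P3@[20:21]

Matches: [[2,2],[2,5],[3,2],[5,3],[6,3],[7,2],[7,5],[8,2],[10,3],[11,3],[14,3],[15,2],[15,5],[16,1],[17,2],[19,3],[20,3],[21,3]]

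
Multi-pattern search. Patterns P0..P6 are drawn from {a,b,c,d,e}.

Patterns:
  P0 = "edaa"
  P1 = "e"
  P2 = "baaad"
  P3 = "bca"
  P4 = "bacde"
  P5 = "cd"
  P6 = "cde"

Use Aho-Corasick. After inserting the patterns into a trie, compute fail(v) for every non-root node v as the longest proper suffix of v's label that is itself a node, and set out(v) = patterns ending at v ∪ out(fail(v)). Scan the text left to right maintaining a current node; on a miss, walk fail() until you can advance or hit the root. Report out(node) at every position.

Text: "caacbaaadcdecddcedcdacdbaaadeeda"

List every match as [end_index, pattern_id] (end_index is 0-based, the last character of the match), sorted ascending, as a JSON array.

Build automaton:
Trie (insert patterns):
  n0 'ε': b→5 c→15 e→1
  n1 'e': d→2  [P1 ends]
  n2 'ed': a→3
  n3 'eda': a→4
  n4 'edaa': ·  [P0 ends]
  n5 'b': a→6 c→10
  n6 'ba': a→7 c→12
  n7 'baa': a→8
  n8 'baaa': d→9
  n9 'baaad': ·  [P2 ends]
  n10 'bc': a→11
  n11 'bca': ·  [P3 ends]
  n12 'bac': d→13
  n13 'bacd': e→14
  n14 'bacde': ·  [P4 ends]
  n15 'c': d→16
  n16 'cd': e→17  [P5 ends]
  n17 'cde': ·  [P6 ends]

Failure links (BFS by depth):
  fail(1) 'e': from fail(0)=0 chase 'e': 0 ⇒ 0;  out={1}∪out(0)={1}
  fail(5) 'b': from fail(0)=0 chase 'b': 0 ⇒ 0;  out=∅∪out(0)=∅
  fail(15) 'c': from fail(0)=0 chase 'c': 0 ⇒ 0;  out=∅∪out(0)=∅
  fail(2) 'ed': from fail(1)=0 chase 'd': 0 ⇒ 0;  out=∅∪out(0)=∅
  fail(6) 'ba': from fail(5)=0 chase 'a': 0 ⇒ 0;  out=∅∪out(0)=∅
  fail(10) 'bc': from fail(5)=0 chase 'c': 0 ⇒ 15;  out=∅∪out(15)=∅
  fail(16) 'cd': from fail(15)=0 chase 'd': 0 ⇒ 0;  out={5}∪out(0)={5}
  fail(3) 'eda': from fail(2)=0 chase 'a': 0 ⇒ 0;  out=∅∪out(0)=∅
  fail(7) 'baa': from fail(6)=0 chase 'a': 0 ⇒ 0;  out=∅∪out(0)=∅
  fail(11) 'bca': from fail(10)=15 chase 'a': 15→0 ⇒ 0;  out={3}∪out(0)={3}
  fail(12) 'bac': from fail(6)=0 chase 'c': 0 ⇒ 15;  out=∅∪out(15)=∅
  fail(17) 'cde': from fail(16)=0 chase 'e': 0 ⇒ 1;  out={6}∪out(1)={1,6}
  fail(4) 'edaa': from fail(3)=0 chase 'a': 0 ⇒ 0;  out={0}∪out(0)={0}
  fail(8) 'baaa': from fail(7)=0 chase 'a': 0 ⇒ 0;  out=∅∪out(0)=∅
  fail(13) 'bacd': from fail(12)=15 chase 'd': 15 ⇒ 16;  out=∅∪out(16)={5}
  fail(9) 'baaad': from fail(8)=0 chase 'd': 0 ⇒ 0;  out={2}∪out(0)={2}
  fail(14) 'bacde': from fail(13)=16 chase 'e': 16 ⇒ 17;  out={4}∪out(17)={1,4,6}

Text stream:
[0] read 'c'  n0⇒n15
[1] read 'a'  n15⇒n0 (fail-walked)
[2] read 'a'  n0⇒n0
[3] read 'c'  n0⇒n15
[4] read 'b'  n15⇒n5 (fail-walked)
[5] read 'a'  n5⇒n6
[6] read 'a'  n6⇒n7
[7] read 'a'  n7⇒n8
[8] read 'd'  n8⇒n9  emit P2@[4:8]
[9] read 'c'  n9⇒n15 (fail-walked)
[10] read 'd'  n15⇒n16  emit P5@[9:10]
[11] read 'e'  n16⇒n17  emit P1@[11:11],P6@[9:11]
[12] read 'c'  n17⇒n15 (fail-walked)
[13] read 'd'  n15⇒n16  emit P5@[12:13]
[14] read 'd'  n16⇒n0 (fail-walked)
[15] read 'c'  n0⇒n15
[16] read 'e'  n15⇒n1 (fail-walked)  emit P1@[16:16]
[17] read 'd'  n1⇒n2
[18] read 'c'  n2⇒n15 (fail-walked)
[19] read 'd'  n15⇒n16  emit P5@[18:19]
[20] read 'a'  n16⇒n0 (fail-walked)
[21] read 'c'  n0⇒n15
[22] read 'd'  n15⇒n16  emit P5@[21:22]
[23] read 'b'  n16⇒n5 (fail-walked)
[24] read 'a'  n5⇒n6
[25] read 'a'  n6⇒n7
[26] read 'a'  n7⇒n8
[27] read 'd'  n8⇒n9  emit P2@[23:27]
[28] read 'e'  n9⇒n1 (fail-walked)  emit P1@[28:28]
[29] read 'e'  n1⇒n1 (fail-walked)  emit P1@[29:29]
[30] read 'd'  n1⇒n2
[31] read 'a'  n2⇒n3

All matches (sorted): [[8,2],[10,5],[11,1],[11,6],[13,5],[16,1],[19,5],[22,5],[27,2],[28,1],[29,1]]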